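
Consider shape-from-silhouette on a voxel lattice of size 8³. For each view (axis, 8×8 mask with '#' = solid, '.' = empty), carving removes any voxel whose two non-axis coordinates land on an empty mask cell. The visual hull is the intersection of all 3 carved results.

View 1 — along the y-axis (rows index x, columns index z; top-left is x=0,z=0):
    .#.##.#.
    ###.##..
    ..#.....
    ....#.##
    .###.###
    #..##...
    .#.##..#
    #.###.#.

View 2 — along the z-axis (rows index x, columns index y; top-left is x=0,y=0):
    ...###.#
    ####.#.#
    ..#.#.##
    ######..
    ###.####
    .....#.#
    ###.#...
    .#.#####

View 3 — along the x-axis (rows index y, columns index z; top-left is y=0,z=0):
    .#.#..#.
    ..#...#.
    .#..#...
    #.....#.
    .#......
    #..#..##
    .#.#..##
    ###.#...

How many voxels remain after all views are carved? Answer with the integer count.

full grid |V| = 512
[1] y-view keeps 31 columns → grid now 248
[2] z-view keeps 39 columns → grid now 162
[3] x-view keeps 22 columns → grid now 60

remaining voxels: 60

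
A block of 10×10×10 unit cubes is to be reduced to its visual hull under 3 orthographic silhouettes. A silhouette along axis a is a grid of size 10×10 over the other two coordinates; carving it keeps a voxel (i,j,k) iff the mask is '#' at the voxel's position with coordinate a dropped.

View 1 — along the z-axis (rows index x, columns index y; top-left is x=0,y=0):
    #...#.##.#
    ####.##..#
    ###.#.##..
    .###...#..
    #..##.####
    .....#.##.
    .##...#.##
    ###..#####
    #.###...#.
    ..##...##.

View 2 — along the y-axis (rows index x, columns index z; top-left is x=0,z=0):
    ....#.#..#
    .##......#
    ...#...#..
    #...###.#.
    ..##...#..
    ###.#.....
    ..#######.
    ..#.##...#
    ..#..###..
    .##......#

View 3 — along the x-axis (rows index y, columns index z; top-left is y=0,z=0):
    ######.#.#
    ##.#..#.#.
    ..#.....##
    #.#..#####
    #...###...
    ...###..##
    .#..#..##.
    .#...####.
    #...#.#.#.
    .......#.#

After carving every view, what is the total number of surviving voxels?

voxel count = 87

initial block: 10^3 = 1000
step 1: project along z, AND mask (54/100) → |grid| = 540
step 2: project along y, AND mask (38/100) → |grid| = 200
step 3: project along x, AND mask (47/100) → |grid| = 87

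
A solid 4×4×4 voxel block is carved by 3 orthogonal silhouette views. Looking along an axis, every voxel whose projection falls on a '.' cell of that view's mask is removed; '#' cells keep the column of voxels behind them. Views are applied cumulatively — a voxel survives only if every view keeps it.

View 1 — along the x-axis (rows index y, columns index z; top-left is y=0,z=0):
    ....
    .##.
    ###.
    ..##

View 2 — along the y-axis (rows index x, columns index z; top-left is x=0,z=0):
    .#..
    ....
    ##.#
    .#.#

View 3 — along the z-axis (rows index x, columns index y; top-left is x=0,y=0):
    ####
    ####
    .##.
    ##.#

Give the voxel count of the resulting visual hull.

|visual hull| = 7

initial block: 4^3 = 64
V1 x: intersect with YZ mask (7 set) -- 28 left
V2 y: intersect with XZ mask (6 set) -- 9 left
V3 z: intersect with XY mask (13 set) -- 7 left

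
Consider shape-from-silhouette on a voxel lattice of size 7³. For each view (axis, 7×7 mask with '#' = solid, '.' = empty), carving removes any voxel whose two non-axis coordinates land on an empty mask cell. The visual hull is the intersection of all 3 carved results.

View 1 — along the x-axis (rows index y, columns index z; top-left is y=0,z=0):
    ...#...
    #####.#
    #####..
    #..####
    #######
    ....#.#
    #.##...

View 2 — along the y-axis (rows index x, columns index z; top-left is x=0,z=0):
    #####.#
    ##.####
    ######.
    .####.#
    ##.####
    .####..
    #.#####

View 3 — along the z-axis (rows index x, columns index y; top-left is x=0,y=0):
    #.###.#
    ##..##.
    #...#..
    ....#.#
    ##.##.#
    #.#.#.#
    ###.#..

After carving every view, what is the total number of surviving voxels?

voxel count = 93

before carving: 343 voxels (7×7×7)
step 1: project along x, AND mask (29/49) → |grid| = 203
step 2: project along y, AND mask (39/49) → |grid| = 168
step 3: project along z, AND mask (26/49) → |grid| = 93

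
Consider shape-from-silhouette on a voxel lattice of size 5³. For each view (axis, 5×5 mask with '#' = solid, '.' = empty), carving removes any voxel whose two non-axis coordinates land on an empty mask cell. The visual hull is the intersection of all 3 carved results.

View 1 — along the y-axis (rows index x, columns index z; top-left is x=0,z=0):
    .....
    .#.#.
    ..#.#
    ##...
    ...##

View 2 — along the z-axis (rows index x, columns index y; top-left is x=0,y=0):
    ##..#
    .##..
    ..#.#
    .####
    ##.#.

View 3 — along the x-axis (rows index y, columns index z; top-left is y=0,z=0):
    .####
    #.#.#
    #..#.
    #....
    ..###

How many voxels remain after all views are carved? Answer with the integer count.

initial block: 5^3 = 125
after view 1 [y-axis, 8 of 25 cells solid] → remaining = 40
after view 2 [z-axis, 14 of 25 cells solid] → remaining = 22
after view 3 [x-axis, 13 of 25 cells solid] → remaining = 9

|visual hull| = 9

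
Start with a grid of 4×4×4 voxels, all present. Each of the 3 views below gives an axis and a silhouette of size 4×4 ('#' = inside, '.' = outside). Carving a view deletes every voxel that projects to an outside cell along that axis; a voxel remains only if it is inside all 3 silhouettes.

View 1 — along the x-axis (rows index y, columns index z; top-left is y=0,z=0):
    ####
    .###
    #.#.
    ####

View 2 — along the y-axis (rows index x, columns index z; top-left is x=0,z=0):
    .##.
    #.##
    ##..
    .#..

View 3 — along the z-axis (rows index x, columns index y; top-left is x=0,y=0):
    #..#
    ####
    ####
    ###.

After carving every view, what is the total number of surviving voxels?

full grid |V| = 64
carve view 1 (along x, YZ-mask fill 13/16): 52 voxels remain
carve view 2 (along y, XZ-mask fill 8/16): 26 voxels remain
carve view 3 (along z, XY-mask fill 13/16): 22 voxels remain

|visual hull| = 22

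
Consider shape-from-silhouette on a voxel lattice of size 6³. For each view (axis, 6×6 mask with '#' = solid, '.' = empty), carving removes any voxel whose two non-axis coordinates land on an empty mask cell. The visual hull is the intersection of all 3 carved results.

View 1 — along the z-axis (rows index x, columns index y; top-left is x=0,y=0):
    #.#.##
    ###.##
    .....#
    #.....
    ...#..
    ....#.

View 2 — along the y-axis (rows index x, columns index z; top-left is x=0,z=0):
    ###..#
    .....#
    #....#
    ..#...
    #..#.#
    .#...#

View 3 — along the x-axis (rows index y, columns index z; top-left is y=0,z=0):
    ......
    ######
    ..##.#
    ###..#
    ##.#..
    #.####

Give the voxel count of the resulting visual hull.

before carving: 216 voxels (6×6×6)
after view 1 [z-axis, 13 of 36 cells solid] → remaining = 78
after view 2 [y-axis, 13 of 36 cells solid] → remaining = 29
after view 3 [x-axis, 21 of 36 cells solid] → remaining = 15

15 voxels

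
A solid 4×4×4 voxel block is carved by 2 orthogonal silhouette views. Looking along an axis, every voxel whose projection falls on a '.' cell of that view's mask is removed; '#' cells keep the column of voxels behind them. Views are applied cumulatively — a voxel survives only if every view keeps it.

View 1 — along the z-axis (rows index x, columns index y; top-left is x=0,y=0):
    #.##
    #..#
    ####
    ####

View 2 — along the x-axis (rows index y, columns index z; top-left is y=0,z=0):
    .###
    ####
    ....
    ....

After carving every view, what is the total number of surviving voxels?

before carving: 64 voxels (4×4×4)
  1. axis=2 (XY plane), |mask|=13  ⇒  voxels=52
  2. axis=0 (YZ plane), |mask|=7  ⇒  voxels=20

20 voxels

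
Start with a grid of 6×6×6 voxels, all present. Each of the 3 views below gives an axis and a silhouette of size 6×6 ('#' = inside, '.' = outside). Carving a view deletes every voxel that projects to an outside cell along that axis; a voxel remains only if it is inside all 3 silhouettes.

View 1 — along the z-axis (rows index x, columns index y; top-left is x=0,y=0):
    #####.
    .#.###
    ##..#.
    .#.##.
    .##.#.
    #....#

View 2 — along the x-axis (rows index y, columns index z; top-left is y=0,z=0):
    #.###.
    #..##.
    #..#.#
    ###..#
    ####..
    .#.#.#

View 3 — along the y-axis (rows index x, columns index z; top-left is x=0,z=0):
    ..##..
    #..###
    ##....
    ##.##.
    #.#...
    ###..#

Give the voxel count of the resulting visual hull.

full grid |V| = 216
carve view 1 (along z, XY-mask fill 20/36): 120 voxels remain
carve view 2 (along x, YZ-mask fill 21/36): 71 voxels remain
carve view 3 (along y, XZ-mask fill 18/36): 36 voxels remain

remaining voxels: 36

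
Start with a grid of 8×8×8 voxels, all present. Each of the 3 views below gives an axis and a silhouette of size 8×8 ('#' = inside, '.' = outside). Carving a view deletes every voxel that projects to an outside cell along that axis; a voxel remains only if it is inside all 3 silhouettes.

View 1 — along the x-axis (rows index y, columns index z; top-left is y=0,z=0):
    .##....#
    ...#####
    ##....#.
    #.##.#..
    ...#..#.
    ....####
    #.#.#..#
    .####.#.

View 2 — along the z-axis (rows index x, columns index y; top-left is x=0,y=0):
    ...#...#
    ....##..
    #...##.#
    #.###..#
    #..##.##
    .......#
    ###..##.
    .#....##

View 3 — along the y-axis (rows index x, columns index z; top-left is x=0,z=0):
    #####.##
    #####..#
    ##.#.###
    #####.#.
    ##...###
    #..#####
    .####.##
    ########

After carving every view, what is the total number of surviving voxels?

|visual hull| = 77

initial block: 8^3 = 512
after view 1 [x-axis, 30 of 64 cells solid] → remaining = 240
after view 2 [z-axis, 27 of 64 cells solid] → remaining = 102
after view 3 [y-axis, 50 of 64 cells solid] → remaining = 77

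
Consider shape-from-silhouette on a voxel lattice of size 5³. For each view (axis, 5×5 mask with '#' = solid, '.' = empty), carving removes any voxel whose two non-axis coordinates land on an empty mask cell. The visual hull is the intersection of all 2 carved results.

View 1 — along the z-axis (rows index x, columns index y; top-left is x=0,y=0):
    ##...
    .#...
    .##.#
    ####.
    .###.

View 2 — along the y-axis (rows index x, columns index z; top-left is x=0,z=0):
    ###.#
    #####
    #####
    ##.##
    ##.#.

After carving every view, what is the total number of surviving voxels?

53 voxels

full grid |V| = 125
carve view 1 (along z, XY-mask fill 13/25): 65 voxels remain
carve view 2 (along y, XZ-mask fill 21/25): 53 voxels remain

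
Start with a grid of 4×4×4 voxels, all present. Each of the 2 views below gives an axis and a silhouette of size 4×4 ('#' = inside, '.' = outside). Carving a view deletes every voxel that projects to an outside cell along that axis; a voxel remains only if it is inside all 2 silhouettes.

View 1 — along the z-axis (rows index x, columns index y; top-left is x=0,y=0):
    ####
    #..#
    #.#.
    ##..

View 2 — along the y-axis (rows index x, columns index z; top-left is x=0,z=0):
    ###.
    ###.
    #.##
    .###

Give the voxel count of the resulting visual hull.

full grid |V| = 64
[1] z-view keeps 10 columns → grid now 40
[2] y-view keeps 12 columns → grid now 30

|visual hull| = 30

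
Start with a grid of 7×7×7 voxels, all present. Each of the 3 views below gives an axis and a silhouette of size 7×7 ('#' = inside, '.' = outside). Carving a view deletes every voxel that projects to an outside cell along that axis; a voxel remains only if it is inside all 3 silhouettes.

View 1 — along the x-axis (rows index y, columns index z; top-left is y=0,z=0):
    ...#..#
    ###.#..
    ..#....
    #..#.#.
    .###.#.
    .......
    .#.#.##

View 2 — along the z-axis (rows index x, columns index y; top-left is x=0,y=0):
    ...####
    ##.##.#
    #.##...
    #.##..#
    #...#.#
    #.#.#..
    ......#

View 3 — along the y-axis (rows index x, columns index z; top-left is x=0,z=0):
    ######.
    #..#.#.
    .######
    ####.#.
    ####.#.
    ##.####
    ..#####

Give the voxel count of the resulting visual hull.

|visual hull| = 48

before carving: 343 voxels (7×7×7)
step 1: project along x, AND mask (18/49) → |grid| = 126
step 2: project along z, AND mask (23/49) → |grid| = 65
step 3: project along y, AND mask (36/49) → |grid| = 48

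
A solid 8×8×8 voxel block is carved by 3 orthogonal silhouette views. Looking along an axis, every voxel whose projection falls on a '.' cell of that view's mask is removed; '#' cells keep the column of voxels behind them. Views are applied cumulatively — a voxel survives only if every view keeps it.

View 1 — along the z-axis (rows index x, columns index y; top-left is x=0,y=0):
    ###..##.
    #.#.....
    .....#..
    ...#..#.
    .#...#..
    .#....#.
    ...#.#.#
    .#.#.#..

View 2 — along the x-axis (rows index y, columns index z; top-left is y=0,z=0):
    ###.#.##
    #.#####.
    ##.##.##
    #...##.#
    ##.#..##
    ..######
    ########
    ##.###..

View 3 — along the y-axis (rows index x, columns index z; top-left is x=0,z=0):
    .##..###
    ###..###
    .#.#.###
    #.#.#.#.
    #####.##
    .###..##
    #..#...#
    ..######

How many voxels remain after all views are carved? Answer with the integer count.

|visual hull| = 76

start: 8×8×8 = 512 voxels
after view 1 [z-axis, 20 of 64 cells solid] → remaining = 160
after view 2 [x-axis, 46 of 64 cells solid] → remaining = 119
after view 3 [y-axis, 41 of 64 cells solid] → remaining = 76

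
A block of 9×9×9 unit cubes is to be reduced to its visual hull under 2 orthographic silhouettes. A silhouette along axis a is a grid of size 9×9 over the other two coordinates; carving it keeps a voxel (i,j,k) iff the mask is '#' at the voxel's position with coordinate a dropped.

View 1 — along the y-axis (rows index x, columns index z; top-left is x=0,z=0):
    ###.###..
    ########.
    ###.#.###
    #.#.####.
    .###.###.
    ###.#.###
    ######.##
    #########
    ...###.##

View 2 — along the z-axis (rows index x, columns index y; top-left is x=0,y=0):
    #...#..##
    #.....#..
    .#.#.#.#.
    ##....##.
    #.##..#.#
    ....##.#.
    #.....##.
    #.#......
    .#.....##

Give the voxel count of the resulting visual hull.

remaining voxels: 200

initial block: 9^3 = 729
  1. axis=1 (XZ plane), |mask|=62  ⇒  voxels=558
  2. axis=2 (XY plane), |mask|=30  ⇒  voxels=200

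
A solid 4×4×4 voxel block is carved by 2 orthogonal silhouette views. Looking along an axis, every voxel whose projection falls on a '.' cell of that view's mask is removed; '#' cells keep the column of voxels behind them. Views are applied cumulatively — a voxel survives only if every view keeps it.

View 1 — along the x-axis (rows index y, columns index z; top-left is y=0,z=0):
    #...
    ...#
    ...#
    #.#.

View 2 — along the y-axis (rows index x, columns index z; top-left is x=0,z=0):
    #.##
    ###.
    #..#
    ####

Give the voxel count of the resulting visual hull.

initial block: 4^3 = 64
V1 x: intersect with YZ mask (5 set) -- 20 left
V2 y: intersect with XZ mask (12 set) -- 17 left

voxel count = 17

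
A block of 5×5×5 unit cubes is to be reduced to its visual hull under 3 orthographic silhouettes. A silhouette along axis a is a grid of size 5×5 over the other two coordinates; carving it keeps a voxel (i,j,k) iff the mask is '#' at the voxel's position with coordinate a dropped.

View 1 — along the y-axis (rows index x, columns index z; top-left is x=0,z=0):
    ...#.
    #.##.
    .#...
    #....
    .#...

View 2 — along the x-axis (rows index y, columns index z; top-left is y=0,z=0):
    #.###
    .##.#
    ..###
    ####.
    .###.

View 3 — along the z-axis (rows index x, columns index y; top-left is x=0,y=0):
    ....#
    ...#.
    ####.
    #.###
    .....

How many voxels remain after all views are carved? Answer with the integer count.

remaining voxels: 8

before carving: 125 voxels (5×5×5)
step 1: project along y, AND mask (7/25) → |grid| = 35
step 2: project along x, AND mask (17/25) → |grid| = 23
step 3: project along z, AND mask (10/25) → |grid| = 8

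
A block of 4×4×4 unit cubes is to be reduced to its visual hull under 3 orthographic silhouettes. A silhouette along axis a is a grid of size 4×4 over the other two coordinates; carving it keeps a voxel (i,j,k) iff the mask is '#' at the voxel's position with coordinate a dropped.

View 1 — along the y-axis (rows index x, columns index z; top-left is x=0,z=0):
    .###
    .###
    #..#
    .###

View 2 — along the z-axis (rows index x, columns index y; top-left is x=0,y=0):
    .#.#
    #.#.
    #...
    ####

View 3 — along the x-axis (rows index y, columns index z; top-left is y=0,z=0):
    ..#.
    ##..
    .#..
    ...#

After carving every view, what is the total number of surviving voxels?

full grid |V| = 64
step 1: project along y, AND mask (11/16) → |grid| = 44
step 2: project along z, AND mask (9/16) → |grid| = 26
step 3: project along x, AND mask (5/16) → |grid| = 8

voxel count = 8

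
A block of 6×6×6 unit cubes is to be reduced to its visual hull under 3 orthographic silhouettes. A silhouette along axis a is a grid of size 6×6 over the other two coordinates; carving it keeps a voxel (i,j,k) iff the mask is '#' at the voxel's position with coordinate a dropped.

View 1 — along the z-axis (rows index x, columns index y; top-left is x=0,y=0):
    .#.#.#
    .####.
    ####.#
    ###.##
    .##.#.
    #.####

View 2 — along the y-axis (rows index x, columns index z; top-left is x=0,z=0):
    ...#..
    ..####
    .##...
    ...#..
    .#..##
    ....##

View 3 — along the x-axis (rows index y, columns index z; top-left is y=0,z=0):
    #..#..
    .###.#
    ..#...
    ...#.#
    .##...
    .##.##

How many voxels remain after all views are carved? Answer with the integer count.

start: 6×6×6 = 216 voxels
carve view 1 (along z, XY-mask fill 25/36): 150 voxels remain
carve view 2 (along y, XZ-mask fill 13/36): 53 voxels remain
carve view 3 (along x, YZ-mask fill 15/36): 22 voxels remain

voxel count = 22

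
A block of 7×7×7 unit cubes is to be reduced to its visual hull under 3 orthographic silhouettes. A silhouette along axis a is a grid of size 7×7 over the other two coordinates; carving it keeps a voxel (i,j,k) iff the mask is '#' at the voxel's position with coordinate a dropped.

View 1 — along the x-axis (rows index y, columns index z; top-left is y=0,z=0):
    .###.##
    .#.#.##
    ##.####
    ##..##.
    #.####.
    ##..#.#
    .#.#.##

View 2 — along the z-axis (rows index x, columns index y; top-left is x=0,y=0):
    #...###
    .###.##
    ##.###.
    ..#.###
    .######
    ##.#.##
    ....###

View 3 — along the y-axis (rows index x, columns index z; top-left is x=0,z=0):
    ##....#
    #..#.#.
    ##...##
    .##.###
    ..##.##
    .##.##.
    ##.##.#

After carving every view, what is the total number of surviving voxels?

initial block: 7^3 = 343
V1 x: intersect with YZ mask (32 set) -- 224 left
V2 z: intersect with XY mask (32 set) -- 142 left
V3 y: intersect with XZ mask (28 set) -- 81 left

voxel count = 81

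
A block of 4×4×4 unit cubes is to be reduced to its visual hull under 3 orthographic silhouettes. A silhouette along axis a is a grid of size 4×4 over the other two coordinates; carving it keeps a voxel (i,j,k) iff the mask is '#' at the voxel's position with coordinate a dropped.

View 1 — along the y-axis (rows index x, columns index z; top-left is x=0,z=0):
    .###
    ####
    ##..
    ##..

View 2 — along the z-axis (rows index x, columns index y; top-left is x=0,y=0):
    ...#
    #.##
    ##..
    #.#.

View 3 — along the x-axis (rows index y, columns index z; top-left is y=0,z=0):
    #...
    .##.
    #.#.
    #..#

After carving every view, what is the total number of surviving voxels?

10 voxels

start: 4×4×4 = 64 voxels
step 1: project along y, AND mask (11/16) → |grid| = 44
step 2: project along z, AND mask (8/16) → |grid| = 23
step 3: project along x, AND mask (7/16) → |grid| = 10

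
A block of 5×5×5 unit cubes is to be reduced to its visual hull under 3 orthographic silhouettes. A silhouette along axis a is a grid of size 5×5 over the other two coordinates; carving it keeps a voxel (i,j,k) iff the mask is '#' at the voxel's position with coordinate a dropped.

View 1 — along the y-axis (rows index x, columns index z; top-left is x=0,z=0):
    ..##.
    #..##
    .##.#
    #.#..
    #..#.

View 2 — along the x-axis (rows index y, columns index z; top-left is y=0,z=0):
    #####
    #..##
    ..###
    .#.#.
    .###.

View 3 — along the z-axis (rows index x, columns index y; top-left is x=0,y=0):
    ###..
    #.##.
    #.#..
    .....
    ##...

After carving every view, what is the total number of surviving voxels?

voxel count = 20

initial block: 5^3 = 125
  1. axis=1 (XZ plane), |mask|=12  ⇒  voxels=60
  2. axis=0 (YZ plane), |mask|=16  ⇒  voxels=39
  3. axis=2 (XY plane), |mask|=10  ⇒  voxels=20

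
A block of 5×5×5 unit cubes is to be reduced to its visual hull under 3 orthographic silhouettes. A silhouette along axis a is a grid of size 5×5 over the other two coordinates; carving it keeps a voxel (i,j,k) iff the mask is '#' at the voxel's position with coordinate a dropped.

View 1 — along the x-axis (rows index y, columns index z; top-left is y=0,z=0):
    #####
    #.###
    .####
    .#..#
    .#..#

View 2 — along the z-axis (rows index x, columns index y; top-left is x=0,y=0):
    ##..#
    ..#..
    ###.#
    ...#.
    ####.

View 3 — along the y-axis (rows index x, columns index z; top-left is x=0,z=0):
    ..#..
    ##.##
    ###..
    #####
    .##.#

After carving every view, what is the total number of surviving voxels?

initial block: 5^3 = 125
after view 1 [x-axis, 17 of 25 cells solid] → remaining = 85
after view 2 [z-axis, 13 of 25 cells solid] → remaining = 47
after view 3 [y-axis, 16 of 25 cells solid] → remaining = 25

remaining voxels: 25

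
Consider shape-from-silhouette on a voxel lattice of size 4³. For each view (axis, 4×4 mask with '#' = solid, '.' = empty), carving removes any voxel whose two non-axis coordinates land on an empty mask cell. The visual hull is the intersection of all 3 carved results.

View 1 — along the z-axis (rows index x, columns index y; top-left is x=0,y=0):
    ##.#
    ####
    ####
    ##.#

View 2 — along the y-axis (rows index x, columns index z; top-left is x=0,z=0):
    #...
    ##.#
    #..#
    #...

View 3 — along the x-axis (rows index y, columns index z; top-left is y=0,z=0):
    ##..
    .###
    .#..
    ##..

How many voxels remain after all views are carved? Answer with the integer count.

remaining voxels: 14

before carving: 64 voxels (4×4×4)
V1 z: intersect with XY mask (14 set) -- 56 left
V2 y: intersect with XZ mask (7 set) -- 26 left
V3 x: intersect with YZ mask (8 set) -- 14 left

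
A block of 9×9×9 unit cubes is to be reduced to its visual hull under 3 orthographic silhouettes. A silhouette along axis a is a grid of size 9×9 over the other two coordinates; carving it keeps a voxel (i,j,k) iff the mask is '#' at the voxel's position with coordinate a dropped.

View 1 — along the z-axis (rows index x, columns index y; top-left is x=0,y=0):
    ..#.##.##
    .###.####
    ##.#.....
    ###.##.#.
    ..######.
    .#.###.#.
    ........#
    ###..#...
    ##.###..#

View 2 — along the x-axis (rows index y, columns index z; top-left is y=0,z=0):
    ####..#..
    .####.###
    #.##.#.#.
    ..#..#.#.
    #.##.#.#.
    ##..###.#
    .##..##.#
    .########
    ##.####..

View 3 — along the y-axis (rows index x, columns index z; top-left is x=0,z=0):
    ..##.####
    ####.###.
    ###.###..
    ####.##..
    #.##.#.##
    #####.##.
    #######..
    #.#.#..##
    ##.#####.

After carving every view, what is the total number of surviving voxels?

initial block: 9^3 = 729
V1 z: intersect with XY mask (43 set) -- 387 left
V2 x: intersect with YZ mask (50 set) -- 243 left
V3 y: intersect with XZ mask (57 set) -- 178 left

|visual hull| = 178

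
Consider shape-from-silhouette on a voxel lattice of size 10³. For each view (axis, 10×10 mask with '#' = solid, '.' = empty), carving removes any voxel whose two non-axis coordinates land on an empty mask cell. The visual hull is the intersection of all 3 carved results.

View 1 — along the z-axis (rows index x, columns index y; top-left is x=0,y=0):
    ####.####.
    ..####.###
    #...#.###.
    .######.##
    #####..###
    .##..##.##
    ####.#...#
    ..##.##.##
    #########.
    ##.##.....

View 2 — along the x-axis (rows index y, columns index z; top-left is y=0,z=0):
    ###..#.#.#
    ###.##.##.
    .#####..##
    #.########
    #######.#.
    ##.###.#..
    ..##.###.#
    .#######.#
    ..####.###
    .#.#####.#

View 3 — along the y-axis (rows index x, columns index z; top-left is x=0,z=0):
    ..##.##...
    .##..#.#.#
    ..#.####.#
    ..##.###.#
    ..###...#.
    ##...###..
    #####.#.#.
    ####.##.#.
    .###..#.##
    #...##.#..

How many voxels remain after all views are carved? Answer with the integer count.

initial block: 10^3 = 1000
[1] z-view keeps 67 columns → grid now 670
[2] x-view keeps 71 columns → grid now 477
[3] y-view keeps 54 columns → grid now 259

remaining voxels: 259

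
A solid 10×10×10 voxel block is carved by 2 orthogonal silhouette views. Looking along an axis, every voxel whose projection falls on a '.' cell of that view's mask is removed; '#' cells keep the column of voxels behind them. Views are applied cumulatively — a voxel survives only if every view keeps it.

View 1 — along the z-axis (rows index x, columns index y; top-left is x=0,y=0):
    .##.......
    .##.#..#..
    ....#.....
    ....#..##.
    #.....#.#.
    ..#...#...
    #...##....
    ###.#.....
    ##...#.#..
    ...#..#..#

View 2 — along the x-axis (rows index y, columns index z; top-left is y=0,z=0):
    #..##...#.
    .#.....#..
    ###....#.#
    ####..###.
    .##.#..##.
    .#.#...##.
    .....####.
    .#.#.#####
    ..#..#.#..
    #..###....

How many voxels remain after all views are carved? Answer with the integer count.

initial block: 10^3 = 1000
[1] z-view keeps 29 columns → grid now 290
[2] x-view keeps 45 columns → grid now 127

remaining voxels: 127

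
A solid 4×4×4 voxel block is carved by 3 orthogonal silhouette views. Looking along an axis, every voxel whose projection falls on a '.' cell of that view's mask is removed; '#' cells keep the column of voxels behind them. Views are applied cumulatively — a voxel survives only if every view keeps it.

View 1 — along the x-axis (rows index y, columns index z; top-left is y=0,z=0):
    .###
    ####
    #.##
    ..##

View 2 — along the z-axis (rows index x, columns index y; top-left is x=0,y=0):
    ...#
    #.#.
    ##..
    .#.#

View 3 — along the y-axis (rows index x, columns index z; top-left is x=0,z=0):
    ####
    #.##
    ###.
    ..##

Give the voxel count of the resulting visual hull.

initial block: 4^3 = 64
  1. axis=0 (YZ plane), |mask|=12  ⇒  voxels=48
  2. axis=2 (XY plane), |mask|=7  ⇒  voxels=21
  3. axis=1 (XZ plane), |mask|=12  ⇒  voxels=16

voxel count = 16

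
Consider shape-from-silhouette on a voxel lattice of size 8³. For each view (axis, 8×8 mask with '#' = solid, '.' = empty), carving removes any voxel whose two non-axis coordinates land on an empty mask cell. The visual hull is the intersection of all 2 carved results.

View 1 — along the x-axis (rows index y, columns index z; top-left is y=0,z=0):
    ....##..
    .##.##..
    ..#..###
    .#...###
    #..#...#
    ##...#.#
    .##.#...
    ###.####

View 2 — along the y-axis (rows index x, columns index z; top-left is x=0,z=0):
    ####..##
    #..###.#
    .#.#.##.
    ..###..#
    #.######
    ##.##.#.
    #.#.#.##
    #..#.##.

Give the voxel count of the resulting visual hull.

start: 8×8×8 = 512 voxels
carve view 1 (along x, YZ-mask fill 31/64): 248 voxels remain
carve view 2 (along y, XZ-mask fill 40/64): 143 voxels remain

remaining voxels: 143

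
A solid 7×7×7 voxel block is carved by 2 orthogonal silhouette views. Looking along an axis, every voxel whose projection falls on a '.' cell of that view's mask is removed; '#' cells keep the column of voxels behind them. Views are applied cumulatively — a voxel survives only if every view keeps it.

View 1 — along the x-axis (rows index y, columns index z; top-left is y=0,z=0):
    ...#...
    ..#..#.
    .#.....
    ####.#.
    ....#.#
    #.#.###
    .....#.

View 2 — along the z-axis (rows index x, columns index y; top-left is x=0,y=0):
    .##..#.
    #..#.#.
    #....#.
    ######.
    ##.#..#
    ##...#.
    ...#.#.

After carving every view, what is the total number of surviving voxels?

68 voxels

start: 7×7×7 = 343 voxels
[1] x-view keeps 17 columns → grid now 119
[2] z-view keeps 23 columns → grid now 68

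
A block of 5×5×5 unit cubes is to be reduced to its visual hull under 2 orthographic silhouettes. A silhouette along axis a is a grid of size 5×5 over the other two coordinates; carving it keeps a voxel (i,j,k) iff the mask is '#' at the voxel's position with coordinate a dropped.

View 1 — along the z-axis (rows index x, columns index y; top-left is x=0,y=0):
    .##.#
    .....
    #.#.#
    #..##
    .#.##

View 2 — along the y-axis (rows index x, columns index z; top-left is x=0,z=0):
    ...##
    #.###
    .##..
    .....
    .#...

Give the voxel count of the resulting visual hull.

remaining voxels: 15

before carving: 125 voxels (5×5×5)
carve view 1 (along z, XY-mask fill 12/25): 60 voxels remain
carve view 2 (along y, XZ-mask fill 9/25): 15 voxels remain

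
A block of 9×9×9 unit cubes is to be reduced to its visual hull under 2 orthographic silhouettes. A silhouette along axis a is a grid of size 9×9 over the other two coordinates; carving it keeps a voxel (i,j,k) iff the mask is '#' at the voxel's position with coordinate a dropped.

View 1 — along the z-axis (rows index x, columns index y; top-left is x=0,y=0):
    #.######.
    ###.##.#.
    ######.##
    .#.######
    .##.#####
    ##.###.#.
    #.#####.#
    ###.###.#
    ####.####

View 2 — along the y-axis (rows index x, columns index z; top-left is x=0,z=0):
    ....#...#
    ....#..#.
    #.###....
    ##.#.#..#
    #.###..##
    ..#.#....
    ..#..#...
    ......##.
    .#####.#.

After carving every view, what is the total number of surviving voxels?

voxel count = 223

start: 9×9×9 = 729 voxels
[1] z-view keeps 63 columns → grid now 567
[2] y-view keeps 31 columns → grid now 223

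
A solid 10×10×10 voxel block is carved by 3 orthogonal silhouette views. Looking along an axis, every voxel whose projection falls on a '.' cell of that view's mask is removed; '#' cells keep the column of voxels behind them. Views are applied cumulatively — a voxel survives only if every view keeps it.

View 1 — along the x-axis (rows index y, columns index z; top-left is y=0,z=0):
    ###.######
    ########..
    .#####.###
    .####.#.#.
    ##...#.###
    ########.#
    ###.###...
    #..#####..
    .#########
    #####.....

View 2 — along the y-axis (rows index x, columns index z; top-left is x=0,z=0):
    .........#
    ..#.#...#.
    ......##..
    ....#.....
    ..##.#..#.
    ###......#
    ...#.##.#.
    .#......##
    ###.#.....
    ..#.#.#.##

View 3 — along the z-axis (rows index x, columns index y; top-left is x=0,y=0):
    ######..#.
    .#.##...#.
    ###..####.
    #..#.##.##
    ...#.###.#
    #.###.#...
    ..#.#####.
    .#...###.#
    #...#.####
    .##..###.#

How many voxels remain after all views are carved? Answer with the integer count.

start: 10×10×10 = 1000 voxels
[1] x-view keeps 72 columns → grid now 720
[2] y-view keeps 31 columns → grid now 220
[3] z-view keeps 57 columns → grid now 118

remaining voxels: 118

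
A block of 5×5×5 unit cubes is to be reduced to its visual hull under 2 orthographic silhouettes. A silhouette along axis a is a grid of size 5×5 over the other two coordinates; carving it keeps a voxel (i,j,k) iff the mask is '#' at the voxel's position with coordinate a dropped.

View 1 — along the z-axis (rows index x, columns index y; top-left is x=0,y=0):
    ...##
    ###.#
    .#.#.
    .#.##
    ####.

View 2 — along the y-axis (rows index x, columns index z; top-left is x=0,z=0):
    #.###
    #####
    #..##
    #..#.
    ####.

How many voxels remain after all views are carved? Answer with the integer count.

start: 5×5×5 = 125 voxels
[1] z-view keeps 15 columns → grid now 75
[2] y-view keeps 18 columns → grid now 56

voxel count = 56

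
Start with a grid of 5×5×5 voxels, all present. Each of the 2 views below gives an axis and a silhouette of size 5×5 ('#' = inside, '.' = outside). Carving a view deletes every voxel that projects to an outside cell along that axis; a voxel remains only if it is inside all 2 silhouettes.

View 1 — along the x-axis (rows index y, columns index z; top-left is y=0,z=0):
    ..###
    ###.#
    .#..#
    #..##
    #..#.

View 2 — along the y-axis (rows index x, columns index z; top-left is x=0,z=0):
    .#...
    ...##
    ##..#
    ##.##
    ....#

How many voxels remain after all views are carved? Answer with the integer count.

before carving: 125 voxels (5×5×5)
V1 x: intersect with YZ mask (14 set) -- 70 left
V2 y: intersect with XZ mask (11 set) -- 34 left

|visual hull| = 34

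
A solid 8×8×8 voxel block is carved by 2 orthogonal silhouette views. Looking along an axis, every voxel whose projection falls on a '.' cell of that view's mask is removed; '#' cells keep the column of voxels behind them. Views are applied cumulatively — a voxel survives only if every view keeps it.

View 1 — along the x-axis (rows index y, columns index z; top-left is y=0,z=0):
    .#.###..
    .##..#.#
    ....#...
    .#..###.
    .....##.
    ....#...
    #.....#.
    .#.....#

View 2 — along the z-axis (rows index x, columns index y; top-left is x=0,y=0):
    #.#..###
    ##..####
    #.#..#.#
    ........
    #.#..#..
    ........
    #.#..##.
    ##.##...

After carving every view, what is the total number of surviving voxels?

start: 8×8×8 = 512 voxels
V1 x: intersect with YZ mask (20 set) -- 160 left
V2 z: intersect with XY mask (26 set) -- 61 left

remaining voxels: 61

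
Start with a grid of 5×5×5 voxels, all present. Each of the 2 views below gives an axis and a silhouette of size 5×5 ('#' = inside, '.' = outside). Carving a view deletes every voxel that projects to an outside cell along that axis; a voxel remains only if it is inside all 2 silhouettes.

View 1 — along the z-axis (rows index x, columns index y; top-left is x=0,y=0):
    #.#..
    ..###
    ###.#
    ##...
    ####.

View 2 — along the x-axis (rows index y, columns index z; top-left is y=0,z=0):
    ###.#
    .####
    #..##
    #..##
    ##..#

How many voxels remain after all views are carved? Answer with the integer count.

|visual hull| = 52

start: 5×5×5 = 125 voxels
step 1: project along z, AND mask (15/25) → |grid| = 75
step 2: project along x, AND mask (17/25) → |grid| = 52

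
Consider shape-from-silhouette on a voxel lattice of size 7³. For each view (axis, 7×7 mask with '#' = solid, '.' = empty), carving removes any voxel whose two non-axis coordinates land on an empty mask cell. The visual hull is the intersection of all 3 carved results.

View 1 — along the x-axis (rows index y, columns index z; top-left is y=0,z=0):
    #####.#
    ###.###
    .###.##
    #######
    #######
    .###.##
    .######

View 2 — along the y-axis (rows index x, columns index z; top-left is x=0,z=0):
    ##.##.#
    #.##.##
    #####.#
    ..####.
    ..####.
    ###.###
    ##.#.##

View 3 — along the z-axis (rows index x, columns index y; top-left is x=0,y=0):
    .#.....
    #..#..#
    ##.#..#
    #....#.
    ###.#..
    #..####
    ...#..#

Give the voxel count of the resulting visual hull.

remaining voxels: 93

start: 7×7×7 = 343 voxels
V1 x: intersect with YZ mask (42 set) -- 294 left
V2 y: intersect with XZ mask (35 set) -- 209 left
V3 z: intersect with XY mask (21 set) -- 93 left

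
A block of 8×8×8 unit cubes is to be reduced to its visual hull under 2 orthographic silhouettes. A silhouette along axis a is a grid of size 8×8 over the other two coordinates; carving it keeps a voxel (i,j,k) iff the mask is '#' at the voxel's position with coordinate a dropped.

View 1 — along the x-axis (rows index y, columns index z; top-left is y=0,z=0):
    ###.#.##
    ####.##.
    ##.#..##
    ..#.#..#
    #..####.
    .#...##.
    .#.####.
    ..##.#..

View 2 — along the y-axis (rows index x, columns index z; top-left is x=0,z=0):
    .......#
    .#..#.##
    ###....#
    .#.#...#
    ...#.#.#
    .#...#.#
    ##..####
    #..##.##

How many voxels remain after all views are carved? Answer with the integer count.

start: 8×8×8 = 512 voxels
  1. axis=0 (YZ plane), |mask|=36  ⇒  voxels=288
  2. axis=1 (XZ plane), |mask|=29  ⇒  voxels=125

125 voxels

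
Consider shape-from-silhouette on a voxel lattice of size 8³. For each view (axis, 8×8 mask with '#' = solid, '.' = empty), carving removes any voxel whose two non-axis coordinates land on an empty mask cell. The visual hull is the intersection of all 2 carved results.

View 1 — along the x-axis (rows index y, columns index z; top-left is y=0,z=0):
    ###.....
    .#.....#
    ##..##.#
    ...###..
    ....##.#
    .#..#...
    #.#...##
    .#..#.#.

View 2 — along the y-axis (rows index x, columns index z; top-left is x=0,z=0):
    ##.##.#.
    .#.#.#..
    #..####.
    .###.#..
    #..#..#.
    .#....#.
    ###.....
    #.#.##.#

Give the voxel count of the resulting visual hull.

remaining voxels: 90

before carving: 512 voxels (8×8×8)
V1 x: intersect with YZ mask (25 set) -- 200 left
V2 y: intersect with XZ mask (30 set) -- 90 left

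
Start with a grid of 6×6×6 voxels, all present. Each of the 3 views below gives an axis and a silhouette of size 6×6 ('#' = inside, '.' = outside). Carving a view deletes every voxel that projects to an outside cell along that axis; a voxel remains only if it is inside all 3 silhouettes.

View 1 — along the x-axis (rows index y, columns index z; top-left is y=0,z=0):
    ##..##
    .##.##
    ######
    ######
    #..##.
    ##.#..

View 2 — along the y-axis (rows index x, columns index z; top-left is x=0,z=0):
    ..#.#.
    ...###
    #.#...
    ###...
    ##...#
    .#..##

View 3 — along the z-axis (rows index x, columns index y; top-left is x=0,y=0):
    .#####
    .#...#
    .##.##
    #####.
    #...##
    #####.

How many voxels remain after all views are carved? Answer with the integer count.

before carving: 216 voxels (6×6×6)
[1] x-view keeps 26 columns → grid now 156
[2] y-view keeps 16 columns → grid now 70
[3] z-view keeps 24 columns → grid now 45

remaining voxels: 45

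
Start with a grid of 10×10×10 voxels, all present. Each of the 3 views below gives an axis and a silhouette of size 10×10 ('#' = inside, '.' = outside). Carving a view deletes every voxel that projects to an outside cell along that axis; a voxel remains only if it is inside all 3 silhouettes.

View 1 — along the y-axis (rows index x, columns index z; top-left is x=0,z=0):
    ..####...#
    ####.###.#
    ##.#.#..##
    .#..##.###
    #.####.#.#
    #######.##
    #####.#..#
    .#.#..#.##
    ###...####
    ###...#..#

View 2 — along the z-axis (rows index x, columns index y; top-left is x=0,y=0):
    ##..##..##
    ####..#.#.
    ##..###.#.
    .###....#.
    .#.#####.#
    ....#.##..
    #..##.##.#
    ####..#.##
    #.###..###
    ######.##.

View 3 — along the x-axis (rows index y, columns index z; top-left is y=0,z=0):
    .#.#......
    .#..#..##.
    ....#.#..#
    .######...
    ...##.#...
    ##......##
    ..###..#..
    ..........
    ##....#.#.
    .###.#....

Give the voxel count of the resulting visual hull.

start: 10×10×10 = 1000 voxels
after view 1 [y-axis, 65 of 100 cells solid] → remaining = 650
after view 2 [z-axis, 60 of 100 cells solid] → remaining = 380
after view 3 [x-axis, 34 of 100 cells solid] → remaining = 130

130 voxels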